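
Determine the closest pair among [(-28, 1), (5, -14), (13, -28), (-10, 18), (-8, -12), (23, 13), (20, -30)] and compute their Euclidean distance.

Computing all pairwise distances among 7 points:

d((-28, 1), (5, -14)) = 36.2491
d((-28, 1), (13, -28)) = 50.2195
d((-28, 1), (-10, 18)) = 24.7588
d((-28, 1), (-8, -12)) = 23.8537
d((-28, 1), (23, 13)) = 52.3927
d((-28, 1), (20, -30)) = 57.1402
d((5, -14), (13, -28)) = 16.1245
d((5, -14), (-10, 18)) = 35.3412
d((5, -14), (-8, -12)) = 13.1529
d((5, -14), (23, 13)) = 32.45
d((5, -14), (20, -30)) = 21.9317
d((13, -28), (-10, 18)) = 51.4296
d((13, -28), (-8, -12)) = 26.4008
d((13, -28), (23, 13)) = 42.2019
d((13, -28), (20, -30)) = 7.2801 <-- minimum
d((-10, 18), (-8, -12)) = 30.0666
d((-10, 18), (23, 13)) = 33.3766
d((-10, 18), (20, -30)) = 56.6039
d((-8, -12), (23, 13)) = 39.8246
d((-8, -12), (20, -30)) = 33.2866
d((23, 13), (20, -30)) = 43.1045

Closest pair: (13, -28) and (20, -30) with distance 7.2801

The closest pair is (13, -28) and (20, -30) with Euclidean distance 7.2801. For 7 points, brute-force pairwise comparison is shown above. For large n, the divide-and-conquer algorithm (sort by x, recurse on halves, check the dividing strip) achieves O(n log n).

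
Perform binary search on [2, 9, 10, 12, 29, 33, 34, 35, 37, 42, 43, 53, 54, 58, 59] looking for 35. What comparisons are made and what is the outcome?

Binary search for 35 in [2, 9, 10, 12, 29, 33, 34, 35, 37, 42, 43, 53, 54, 58, 59]:

lo=0, hi=14, mid=7, arr[mid]=35 -> Found target at index 7!

Binary search finds 35 at index 7 after 1 comparisons. The search repeatedly halves the search space by comparing with the middle element.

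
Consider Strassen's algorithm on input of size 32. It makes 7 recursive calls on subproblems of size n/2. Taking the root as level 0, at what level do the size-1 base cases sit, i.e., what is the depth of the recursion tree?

For divide and conquer with division factor 2:

Problem sizes at each level:
Level 0: 32
Level 1: 16
Level 2: 8
Level 3: 4
Level 4: 2
Level 5: 1

The root is level 0 and the size-1 base case is level 5 (the tree spans levels 0 through 5, i.e. 6 levels counting the root), so the depth is the number of divisions: log_2(32) = 5

The recursion tree depth is log_2(32) = 5. At each level, the problem size is divided by 2, so it takes 5 divisions to reduce to a base case of size 1. The algorithm makes 7 recursive calls at each level.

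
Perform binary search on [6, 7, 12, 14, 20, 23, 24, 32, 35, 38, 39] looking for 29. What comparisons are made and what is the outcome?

Binary search for 29 in [6, 7, 12, 14, 20, 23, 24, 32, 35, 38, 39]:

lo=0, hi=10, mid=5, arr[mid]=23 -> 23 < 29, search right half
lo=6, hi=10, mid=8, arr[mid]=35 -> 35 > 29, search left half
lo=6, hi=7, mid=6, arr[mid]=24 -> 24 < 29, search right half
lo=7, hi=7, mid=7, arr[mid]=32 -> 32 > 29, search left half
lo=7 > hi=6, target 29 not found

Binary search determines that 29 is not in the array after 4 comparisons. The search space was exhausted without finding the target.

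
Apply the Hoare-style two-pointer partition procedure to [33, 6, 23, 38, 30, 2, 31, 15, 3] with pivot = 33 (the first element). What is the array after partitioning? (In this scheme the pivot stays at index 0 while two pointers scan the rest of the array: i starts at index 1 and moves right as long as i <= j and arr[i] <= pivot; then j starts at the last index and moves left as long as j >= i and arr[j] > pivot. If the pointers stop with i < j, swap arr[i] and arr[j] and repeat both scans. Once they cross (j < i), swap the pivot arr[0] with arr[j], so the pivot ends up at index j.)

Hoare-style two-pointer partition with pivot = 33:

Initial array: [33, 6, 23, 38, 30, 2, 31, 15, 3]

Pointers start at i = 1, j = 8.
i stops at index 3 (arr[3]=38 > 33), j stops at index 8 (arr[8]=3 <= 33): swap arr[3] and arr[8], array becomes [33, 6, 23, 3, 30, 2, 31, 15, 38]
i ends at 8, j ends at 7: the pointers have crossed (j < i), so scanning stops.

Swap pivot arr[0] with arr[7] to place pivot at position 7: [15, 6, 23, 3, 30, 2, 31, 33, 38]
Pivot position: 7

After partitioning with pivot 33, the array becomes [15, 6, 23, 3, 30, 2, 31, 33, 38]. The pivot is placed at index 7. All elements to the left of the pivot are <= 33, and all elements to the right are > 33.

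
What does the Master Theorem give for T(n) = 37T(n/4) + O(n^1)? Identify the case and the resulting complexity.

Master Theorem for T(n) = 37T(n/4) + O(n^1):

a = 37, b = 4, c = 1
log_b(a) = log_4(37) = 2.6047

Case 1: c = 1 < log_4(37) = 2.6047
T(n) = O(n^(log_4 37))

For T(n) = 37T(n/4) + O(n^1): log_4(37) = 2.6047. This is Case 1 of the Master Theorem (c < log_b(a), work dominated by leaves), giving O(n^(log_4 37)).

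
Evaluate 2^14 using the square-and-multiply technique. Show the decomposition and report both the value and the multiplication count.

Computing 2^14 by squaring (build up from 2^1; each line after the first costs one multiplication):

2^1 = 2
2^2 = (2^1)^2 = 2^2 = 4
2^3 = 2 * 2^2 = 2 * 4 = 8
2^6 = (2^3)^2 = 8^2 = 64
2^7 = 2 * 2^6 = 2 * 64 = 128
2^14 = (2^7)^2 = 128^2 = 16384

Result: 16384
Multiplications needed: 5 (5 lines after 2^1)

2^14 = 16384. Using exponentiation by squaring, this requires 5 multiplications. The key idea: if the exponent is even, square the half-power; if odd, multiply by the base once.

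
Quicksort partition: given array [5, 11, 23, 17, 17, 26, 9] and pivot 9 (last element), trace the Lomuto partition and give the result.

Lomuto partition with pivot = 9:

Initial array: [5, 11, 23, 17, 17, 26, 9]

arr[0]=5 <= 9: swap with position 0, array becomes [5, 11, 23, 17, 17, 26, 9]
arr[1]=11 > 9: no swap
arr[2]=23 > 9: no swap
arr[3]=17 > 9: no swap
arr[4]=17 > 9: no swap
arr[5]=26 > 9: no swap

Place pivot at position 1: [5, 9, 23, 17, 17, 26, 11]
Pivot position: 1

After partitioning with pivot 9, the array becomes [5, 9, 23, 17, 17, 26, 11]. The pivot is placed at index 1. All elements to the left of the pivot are <= 9, and all elements to the right are > 9.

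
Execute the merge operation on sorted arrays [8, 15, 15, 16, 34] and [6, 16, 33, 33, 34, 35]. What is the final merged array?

Merging process:

Compare 8 vs 6: take 6 from right. Merged: [6]
Compare 8 vs 16: take 8 from left. Merged: [6, 8]
Compare 15 vs 16: take 15 from left. Merged: [6, 8, 15]
Compare 15 vs 16: take 15 from left. Merged: [6, 8, 15, 15]
Compare 16 vs 16: take 16 from left. Merged: [6, 8, 15, 15, 16]
Compare 34 vs 16: take 16 from right. Merged: [6, 8, 15, 15, 16, 16]
Compare 34 vs 33: take 33 from right. Merged: [6, 8, 15, 15, 16, 16, 33]
Compare 34 vs 33: take 33 from right. Merged: [6, 8, 15, 15, 16, 16, 33, 33]
Compare 34 vs 34: take 34 from left. Merged: [6, 8, 15, 15, 16, 16, 33, 33, 34]
Append remaining from right: [34, 35]. Merged: [6, 8, 15, 15, 16, 16, 33, 33, 34, 34, 35]

Final merged array: [6, 8, 15, 15, 16, 16, 33, 33, 34, 34, 35]
Total comparisons: 9

The merged array is [6, 8, 15, 15, 16, 16, 33, 33, 34, 34, 35], requiring 9 comparisons. The merge step runs in O(n) time where n is the total number of elements.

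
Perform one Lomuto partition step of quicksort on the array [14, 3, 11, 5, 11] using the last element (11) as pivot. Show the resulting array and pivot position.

Lomuto partition with pivot = 11:

Initial array: [14, 3, 11, 5, 11]

arr[0]=14 > 11: no swap
arr[1]=3 <= 11: swap with position 0, array becomes [3, 14, 11, 5, 11]
arr[2]=11 <= 11: swap with position 1, array becomes [3, 11, 14, 5, 11]
arr[3]=5 <= 11: swap with position 2, array becomes [3, 11, 5, 14, 11]

Place pivot at position 3: [3, 11, 5, 11, 14]
Pivot position: 3

After partitioning with pivot 11, the array becomes [3, 11, 5, 11, 14]. The pivot is placed at index 3. All elements to the left of the pivot are <= 11, and all elements to the right are > 11.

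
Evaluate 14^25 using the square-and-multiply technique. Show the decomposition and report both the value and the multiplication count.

Computing 14^25 by squaring (build up from 14^1; each line after the first costs one multiplication):

14^1 = 14
14^2 = (14^1)^2 = 14^2 = 196
14^3 = 14 * 14^2 = 14 * 196 = 2744
14^6 = (14^3)^2 = 2744^2 = 7529536
14^12 = (14^6)^2 = 7529536^2 = 56693912375296
14^24 = (14^12)^2 = 56693912375296^2 = 3214199700417740936751087616
14^25 = 14 * 14^24 = 14 * 3214199700417740936751087616 = 44998795805848373114515226624

Result: 44998795805848373114515226624
Multiplications needed: 6 (6 lines after 14^1)

14^25 = 44998795805848373114515226624. Using exponentiation by squaring, this requires 6 multiplications. The key idea: if the exponent is even, square the half-power; if odd, multiply by the base once.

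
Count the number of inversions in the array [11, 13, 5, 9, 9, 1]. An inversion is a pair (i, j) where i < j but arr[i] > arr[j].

Finding inversions in [11, 13, 5, 9, 9, 1]:

(0, 2): arr[0]=11 > arr[2]=5
(0, 3): arr[0]=11 > arr[3]=9
(0, 4): arr[0]=11 > arr[4]=9
(0, 5): arr[0]=11 > arr[5]=1
(1, 2): arr[1]=13 > arr[2]=5
(1, 3): arr[1]=13 > arr[3]=9
(1, 4): arr[1]=13 > arr[4]=9
(1, 5): arr[1]=13 > arr[5]=1
(2, 5): arr[2]=5 > arr[5]=1
(3, 5): arr[3]=9 > arr[5]=1
(4, 5): arr[4]=9 > arr[5]=1

Total inversions: 11

The array has 11 inversion(s): (0,2), (0,3), (0,4), (0,5), (1,2), (1,3), (1,4), (1,5), (2,5), (3,5), (4,5). Each pair (i,j) satisfies i < j and arr[i] > arr[j].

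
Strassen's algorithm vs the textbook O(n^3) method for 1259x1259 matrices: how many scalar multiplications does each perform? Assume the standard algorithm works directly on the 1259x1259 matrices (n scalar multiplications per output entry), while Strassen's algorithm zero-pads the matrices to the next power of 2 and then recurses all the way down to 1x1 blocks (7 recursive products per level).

Matrix multiplication for 1259x1259 matrices:

Strassen's algorithm requires power-of-2 dimensions. Pad 1259x1259 to 2048x2048 (next power of 2).

Standard algorithm: 1259^3 = 1995616979 multiplications
Strassen's algorithm: 7^(log2(2048)) = 7^11 = 1977326743 multiplications
Savings: 1995616979 - 1977326743 = 18290236 multiplications

Standard: 1995616979 multiplications (1259^3). Strassen: 1977326743 multiplications (7^11, after padding to 2048x2048). Strassen reduces 8 recursive multiplications to 7 at each level.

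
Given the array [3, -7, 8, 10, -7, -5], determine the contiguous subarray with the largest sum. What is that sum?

Using Kadane's algorithm on [3, -7, 8, 10, -7, -5]:

Scanning through the array:
Position 1 (value -7): max_ending_here = -4, max_so_far = 3
Position 2 (value 8): max_ending_here = 8, max_so_far = 8
Position 3 (value 10): max_ending_here = 18, max_so_far = 18
Position 4 (value -7): max_ending_here = 11, max_so_far = 18
Position 5 (value -5): max_ending_here = 6, max_so_far = 18

Maximum subarray: [8, 10]
Maximum sum: 18

The maximum subarray is [8, 10] with sum 18. This subarray runs from index 2 to index 3.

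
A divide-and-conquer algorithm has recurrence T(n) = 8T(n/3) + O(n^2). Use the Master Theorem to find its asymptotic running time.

Master Theorem for T(n) = 8T(n/3) + O(n^2):

a = 8, b = 3, c = 2
log_b(a) = log_3(8) = 1.8928

Case 3: c = 2 > log_3(8) = 1.8928
T(n) = O(n^2) = O(n^2)

For T(n) = 8T(n/3) + O(n^2): log_3(8) = 1.8928. This is Case 3 of the Master Theorem (c > log_b(a), work dominated by root), giving O(n^2).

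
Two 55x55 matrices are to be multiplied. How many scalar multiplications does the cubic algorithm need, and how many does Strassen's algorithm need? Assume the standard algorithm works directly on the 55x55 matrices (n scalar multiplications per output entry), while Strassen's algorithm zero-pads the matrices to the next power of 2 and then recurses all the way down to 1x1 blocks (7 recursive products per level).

Matrix multiplication for 55x55 matrices:

Strassen's algorithm requires power-of-2 dimensions. Pad 55x55 to 64x64 (next power of 2).

Standard algorithm: 55^3 = 166375 multiplications
Strassen's algorithm: 7^(log2(64)) = 7^6 = 117649 multiplications
Savings: 166375 - 117649 = 48726 multiplications

Standard: 166375 multiplications (55^3). Strassen: 117649 multiplications (7^6, after padding to 64x64). Strassen reduces 8 recursive multiplications to 7 at each level.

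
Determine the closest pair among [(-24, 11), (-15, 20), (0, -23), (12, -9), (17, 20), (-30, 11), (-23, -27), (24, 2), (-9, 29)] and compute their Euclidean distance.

Computing all pairwise distances among 9 points:

d((-24, 11), (-15, 20)) = 12.7279
d((-24, 11), (0, -23)) = 41.6173
d((-24, 11), (12, -9)) = 41.1825
d((-24, 11), (17, 20)) = 41.9762
d((-24, 11), (-30, 11)) = 6.0 <-- minimum
d((-24, 11), (-23, -27)) = 38.0132
d((-24, 11), (24, 2)) = 48.8365
d((-24, 11), (-9, 29)) = 23.4307
d((-15, 20), (0, -23)) = 45.5412
d((-15, 20), (12, -9)) = 39.6232
d((-15, 20), (17, 20)) = 32.0
d((-15, 20), (-30, 11)) = 17.4929
d((-15, 20), (-23, -27)) = 47.676
d((-15, 20), (24, 2)) = 42.9535
d((-15, 20), (-9, 29)) = 10.8167
d((0, -23), (12, -9)) = 18.4391
d((0, -23), (17, 20)) = 46.2385
d((0, -23), (-30, 11)) = 45.3431
d((0, -23), (-23, -27)) = 23.3452
d((0, -23), (24, 2)) = 34.6554
d((0, -23), (-9, 29)) = 52.7731
d((12, -9), (17, 20)) = 29.4279
d((12, -9), (-30, 11)) = 46.5188
d((12, -9), (-23, -27)) = 39.3573
d((12, -9), (24, 2)) = 16.2788
d((12, -9), (-9, 29)) = 43.4166
d((17, 20), (-30, 11)) = 47.8539
d((17, 20), (-23, -27)) = 61.7171
d((17, 20), (24, 2)) = 19.3132
d((17, 20), (-9, 29)) = 27.5136
d((-30, 11), (-23, -27)) = 38.6394
d((-30, 11), (24, 2)) = 54.7449
d((-30, 11), (-9, 29)) = 27.6586
d((-23, -27), (24, 2)) = 55.2268
d((-23, -27), (-9, 29)) = 57.7235
d((24, 2), (-9, 29)) = 42.638

Closest pair: (-24, 11) and (-30, 11) with distance 6.0

The closest pair is (-24, 11) and (-30, 11) with Euclidean distance 6.0. For 9 points, brute-force pairwise comparison is shown above. For large n, the divide-and-conquer algorithm (sort by x, recurse on halves, check the dividing strip) achieves O(n log n).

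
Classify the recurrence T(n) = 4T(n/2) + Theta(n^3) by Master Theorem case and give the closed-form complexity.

Master Theorem for T(n) = 4T(n/2) + O(n^3):

a = 4, b = 2, c = 3
log_b(a) = log_2(4) = 2.0000

Case 3: c = 3 > log_2(4) = 2.0000
T(n) = O(n^3) = O(n^3)

For T(n) = 4T(n/2) + O(n^3): log_2(4) = 2.0000. This is Case 3 of the Master Theorem (c > log_b(a), work dominated by root), giving O(n^3).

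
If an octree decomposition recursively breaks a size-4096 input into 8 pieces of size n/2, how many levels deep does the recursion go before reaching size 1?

For divide and conquer with division factor 2:

Problem sizes at each level:
Level 0: 4096
Level 1: 2048
Level 2: 1024
Level 3: 512
Level 4: 256
Level 5: 128
Level 6: 64
Level 7: 32
Level 8: 16
Level 9: 8
Level 10: 4
Level 11: 2
Level 12: 1

The root is level 0 and the size-1 base case is level 12 (the tree spans levels 0 through 12, i.e. 13 levels counting the root), so the depth is the number of divisions: log_2(4096) = 12

The recursion tree depth is log_2(4096) = 12. At each level, the problem size is divided by 2, so it takes 12 divisions to reduce to a base case of size 1. The algorithm makes 8 recursive calls at each level.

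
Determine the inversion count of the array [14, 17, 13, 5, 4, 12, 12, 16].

Finding inversions in [14, 17, 13, 5, 4, 12, 12, 16]:

(0, 2): arr[0]=14 > arr[2]=13
(0, 3): arr[0]=14 > arr[3]=5
(0, 4): arr[0]=14 > arr[4]=4
(0, 5): arr[0]=14 > arr[5]=12
(0, 6): arr[0]=14 > arr[6]=12
(1, 2): arr[1]=17 > arr[2]=13
(1, 3): arr[1]=17 > arr[3]=5
(1, 4): arr[1]=17 > arr[4]=4
(1, 5): arr[1]=17 > arr[5]=12
(1, 6): arr[1]=17 > arr[6]=12
(1, 7): arr[1]=17 > arr[7]=16
(2, 3): arr[2]=13 > arr[3]=5
(2, 4): arr[2]=13 > arr[4]=4
(2, 5): arr[2]=13 > arr[5]=12
(2, 6): arr[2]=13 > arr[6]=12
(3, 4): arr[3]=5 > arr[4]=4

Total inversions: 16

The array has 16 inversion(s): (0,2), (0,3), (0,4), (0,5), (0,6), (1,2), (1,3), (1,4), (1,5), (1,6), (1,7), (2,3), (2,4), (2,5), (2,6), (3,4). Each pair (i,j) satisfies i < j and arr[i] > arr[j].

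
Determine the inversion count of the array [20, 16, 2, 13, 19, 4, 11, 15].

Finding inversions in [20, 16, 2, 13, 19, 4, 11, 15]:

(0, 1): arr[0]=20 > arr[1]=16
(0, 2): arr[0]=20 > arr[2]=2
(0, 3): arr[0]=20 > arr[3]=13
(0, 4): arr[0]=20 > arr[4]=19
(0, 5): arr[0]=20 > arr[5]=4
(0, 6): arr[0]=20 > arr[6]=11
(0, 7): arr[0]=20 > arr[7]=15
(1, 2): arr[1]=16 > arr[2]=2
(1, 3): arr[1]=16 > arr[3]=13
(1, 5): arr[1]=16 > arr[5]=4
(1, 6): arr[1]=16 > arr[6]=11
(1, 7): arr[1]=16 > arr[7]=15
(3, 5): arr[3]=13 > arr[5]=4
(3, 6): arr[3]=13 > arr[6]=11
(4, 5): arr[4]=19 > arr[5]=4
(4, 6): arr[4]=19 > arr[6]=11
(4, 7): arr[4]=19 > arr[7]=15

Total inversions: 17

The array has 17 inversion(s): (0,1), (0,2), (0,3), (0,4), (0,5), (0,6), (0,7), (1,2), (1,3), (1,5), (1,6), (1,7), (3,5), (3,6), (4,5), (4,6), (4,7). Each pair (i,j) satisfies i < j and arr[i] > arr[j].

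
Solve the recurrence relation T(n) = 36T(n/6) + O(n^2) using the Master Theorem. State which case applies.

Master Theorem for T(n) = 36T(n/6) + O(n^2):

a = 36, b = 6, c = 2
log_b(a) = log_6(36) = 2.0000

Case 2: c = 2 = log_6(36) = 2.0000
T(n) = O(n^2 log n) = O(n^2 log n)

For T(n) = 36T(n/6) + O(n^2): log_6(36) = 2.0000. This is Case 2 of the Master Theorem (c = log_b(a), equal work at all levels), giving O(n^2 log n).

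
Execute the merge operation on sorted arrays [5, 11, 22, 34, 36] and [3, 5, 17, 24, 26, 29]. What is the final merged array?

Merging process:

Compare 5 vs 3: take 3 from right. Merged: [3]
Compare 5 vs 5: take 5 from left. Merged: [3, 5]
Compare 11 vs 5: take 5 from right. Merged: [3, 5, 5]
Compare 11 vs 17: take 11 from left. Merged: [3, 5, 5, 11]
Compare 22 vs 17: take 17 from right. Merged: [3, 5, 5, 11, 17]
Compare 22 vs 24: take 22 from left. Merged: [3, 5, 5, 11, 17, 22]
Compare 34 vs 24: take 24 from right. Merged: [3, 5, 5, 11, 17, 22, 24]
Compare 34 vs 26: take 26 from right. Merged: [3, 5, 5, 11, 17, 22, 24, 26]
Compare 34 vs 29: take 29 from right. Merged: [3, 5, 5, 11, 17, 22, 24, 26, 29]
Append remaining from left: [34, 36]. Merged: [3, 5, 5, 11, 17, 22, 24, 26, 29, 34, 36]

Final merged array: [3, 5, 5, 11, 17, 22, 24, 26, 29, 34, 36]
Total comparisons: 9

The merged array is [3, 5, 5, 11, 17, 22, 24, 26, 29, 34, 36], requiring 9 comparisons. The merge step runs in O(n) time where n is the total number of elements.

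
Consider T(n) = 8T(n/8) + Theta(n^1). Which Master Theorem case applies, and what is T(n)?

Master Theorem for T(n) = 8T(n/8) + O(n^1):

a = 8, b = 8, c = 1
log_b(a) = log_8(8) = 1.0000

Case 2: c = 1 = log_8(8) = 1.0000
T(n) = O(n^1 log n) = O(n log n)

For T(n) = 8T(n/8) + O(n^1): log_8(8) = 1.0000. This is Case 2 of the Master Theorem (c = log_b(a), equal work at all levels), giving O(n log n).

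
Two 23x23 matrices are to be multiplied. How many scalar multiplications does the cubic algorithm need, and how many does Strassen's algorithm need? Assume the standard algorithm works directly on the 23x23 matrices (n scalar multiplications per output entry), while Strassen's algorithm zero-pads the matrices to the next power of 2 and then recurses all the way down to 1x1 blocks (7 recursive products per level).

Matrix multiplication for 23x23 matrices:

Strassen's algorithm requires power-of-2 dimensions. Pad 23x23 to 32x32 (next power of 2).

Standard algorithm: 23^3 = 12167 multiplications
Strassen's algorithm: 7^(log2(32)) = 7^5 = 16807 multiplications
Difference: 12167 - 16807 = -4640 (Strassen uses MORE here due to padding overhead — for small or just-over-power-of-2 n, padding can outweigh the per-level savings)

Standard: 12167 multiplications (23^3). Strassen: 16807 multiplications (7^5, after padding to 32x32). Strassen reduces 8 recursive multiplications to 7 at each level.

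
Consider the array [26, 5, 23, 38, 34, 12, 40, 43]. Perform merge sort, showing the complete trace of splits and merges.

Merge sort trace:

Split: [26, 5, 23, 38, 34, 12, 40, 43] -> [26, 5, 23, 38] and [34, 12, 40, 43]
  Split: [26, 5, 23, 38] -> [26, 5] and [23, 38]
    Split: [26, 5] -> [26] and [5]
    Merge: [26] + [5] -> [5, 26]
    Split: [23, 38] -> [23] and [38]
    Merge: [23] + [38] -> [23, 38]
  Merge: [5, 26] + [23, 38] -> [5, 23, 26, 38]
  Split: [34, 12, 40, 43] -> [34, 12] and [40, 43]
    Split: [34, 12] -> [34] and [12]
    Merge: [34] + [12] -> [12, 34]
    Split: [40, 43] -> [40] and [43]
    Merge: [40] + [43] -> [40, 43]
  Merge: [12, 34] + [40, 43] -> [12, 34, 40, 43]
Merge: [5, 23, 26, 38] + [12, 34, 40, 43] -> [5, 12, 23, 26, 34, 38, 40, 43]

Final sorted array: [5, 12, 23, 26, 34, 38, 40, 43]

The merge sort proceeds by recursively splitting the array and merging sorted halves.
After all merges, the sorted array is [5, 12, 23, 26, 34, 38, 40, 43].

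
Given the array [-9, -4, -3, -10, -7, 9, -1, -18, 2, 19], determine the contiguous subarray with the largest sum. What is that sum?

Using Kadane's algorithm on [-9, -4, -3, -10, -7, 9, -1, -18, 2, 19]:

Scanning through the array:
Position 1 (value -4): max_ending_here = -4, max_so_far = -4
Position 2 (value -3): max_ending_here = -3, max_so_far = -3
Position 3 (value -10): max_ending_here = -10, max_so_far = -3
Position 4 (value -7): max_ending_here = -7, max_so_far = -3
Position 5 (value 9): max_ending_here = 9, max_so_far = 9
Position 6 (value -1): max_ending_here = 8, max_so_far = 9
Position 7 (value -18): max_ending_here = -10, max_so_far = 9
Position 8 (value 2): max_ending_here = 2, max_so_far = 9
Position 9 (value 19): max_ending_here = 21, max_so_far = 21

Maximum subarray: [2, 19]
Maximum sum: 21

The maximum subarray is [2, 19] with sum 21. This subarray runs from index 8 to index 9.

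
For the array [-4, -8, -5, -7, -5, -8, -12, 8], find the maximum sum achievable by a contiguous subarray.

Using Kadane's algorithm on [-4, -8, -5, -7, -5, -8, -12, 8]:

Scanning through the array:
Position 1 (value -8): max_ending_here = -8, max_so_far = -4
Position 2 (value -5): max_ending_here = -5, max_so_far = -4
Position 3 (value -7): max_ending_here = -7, max_so_far = -4
Position 4 (value -5): max_ending_here = -5, max_so_far = -4
Position 5 (value -8): max_ending_here = -8, max_so_far = -4
Position 6 (value -12): max_ending_here = -12, max_so_far = -4
Position 7 (value 8): max_ending_here = 8, max_so_far = 8

Maximum subarray: [8]
Maximum sum: 8

The maximum subarray is [8] with sum 8. This subarray runs from index 7 to index 7.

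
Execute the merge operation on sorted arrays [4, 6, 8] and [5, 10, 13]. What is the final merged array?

Merging process:

Compare 4 vs 5: take 4 from left. Merged: [4]
Compare 6 vs 5: take 5 from right. Merged: [4, 5]
Compare 6 vs 10: take 6 from left. Merged: [4, 5, 6]
Compare 8 vs 10: take 8 from left. Merged: [4, 5, 6, 8]
Append remaining from right: [10, 13]. Merged: [4, 5, 6, 8, 10, 13]

Final merged array: [4, 5, 6, 8, 10, 13]
Total comparisons: 4

The merged array is [4, 5, 6, 8, 10, 13], requiring 4 comparisons. The merge step runs in O(n) time where n is the total number of elements.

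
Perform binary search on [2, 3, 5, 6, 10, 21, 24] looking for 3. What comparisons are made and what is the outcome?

Binary search for 3 in [2, 3, 5, 6, 10, 21, 24]:

lo=0, hi=6, mid=3, arr[mid]=6 -> 6 > 3, search left half
lo=0, hi=2, mid=1, arr[mid]=3 -> Found target at index 1!

Binary search finds 3 at index 1 after 2 comparisons. The search repeatedly halves the search space by comparing with the middle element.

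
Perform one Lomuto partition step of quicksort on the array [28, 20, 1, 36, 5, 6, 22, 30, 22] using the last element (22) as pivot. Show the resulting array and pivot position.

Lomuto partition with pivot = 22:

Initial array: [28, 20, 1, 36, 5, 6, 22, 30, 22]

arr[0]=28 > 22: no swap
arr[1]=20 <= 22: swap with position 0, array becomes [20, 28, 1, 36, 5, 6, 22, 30, 22]
arr[2]=1 <= 22: swap with position 1, array becomes [20, 1, 28, 36, 5, 6, 22, 30, 22]
arr[3]=36 > 22: no swap
arr[4]=5 <= 22: swap with position 2, array becomes [20, 1, 5, 36, 28, 6, 22, 30, 22]
arr[5]=6 <= 22: swap with position 3, array becomes [20, 1, 5, 6, 28, 36, 22, 30, 22]
arr[6]=22 <= 22: swap with position 4, array becomes [20, 1, 5, 6, 22, 36, 28, 30, 22]
arr[7]=30 > 22: no swap

Place pivot at position 5: [20, 1, 5, 6, 22, 22, 28, 30, 36]
Pivot position: 5

After partitioning with pivot 22, the array becomes [20, 1, 5, 6, 22, 22, 28, 30, 36]. The pivot is placed at index 5. All elements to the left of the pivot are <= 22, and all elements to the right are > 22.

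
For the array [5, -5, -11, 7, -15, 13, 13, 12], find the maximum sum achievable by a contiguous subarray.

Using Kadane's algorithm on [5, -5, -11, 7, -15, 13, 13, 12]:

Scanning through the array:
Position 1 (value -5): max_ending_here = 0, max_so_far = 5
Position 2 (value -11): max_ending_here = -11, max_so_far = 5
Position 3 (value 7): max_ending_here = 7, max_so_far = 7
Position 4 (value -15): max_ending_here = -8, max_so_far = 7
Position 5 (value 13): max_ending_here = 13, max_so_far = 13
Position 6 (value 13): max_ending_here = 26, max_so_far = 26
Position 7 (value 12): max_ending_here = 38, max_so_far = 38

Maximum subarray: [13, 13, 12]
Maximum sum: 38

The maximum subarray is [13, 13, 12] with sum 38. This subarray runs from index 5 to index 7.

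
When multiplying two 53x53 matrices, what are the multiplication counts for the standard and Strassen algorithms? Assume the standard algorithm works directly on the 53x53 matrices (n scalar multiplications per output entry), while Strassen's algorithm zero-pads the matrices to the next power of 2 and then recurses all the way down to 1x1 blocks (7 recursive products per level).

Matrix multiplication for 53x53 matrices:

Strassen's algorithm requires power-of-2 dimensions. Pad 53x53 to 64x64 (next power of 2).

Standard algorithm: 53^3 = 148877 multiplications
Strassen's algorithm: 7^(log2(64)) = 7^6 = 117649 multiplications
Savings: 148877 - 117649 = 31228 multiplications

Standard: 148877 multiplications (53^3). Strassen: 117649 multiplications (7^6, after padding to 64x64). Strassen reduces 8 recursive multiplications to 7 at each level.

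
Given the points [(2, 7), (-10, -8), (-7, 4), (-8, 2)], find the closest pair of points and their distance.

Computing all pairwise distances among 4 points:

d((2, 7), (-10, -8)) = 19.2094
d((2, 7), (-7, 4)) = 9.4868
d((2, 7), (-8, 2)) = 11.1803
d((-10, -8), (-7, 4)) = 12.3693
d((-10, -8), (-8, 2)) = 10.198
d((-7, 4), (-8, 2)) = 2.2361 <-- minimum

Closest pair: (-7, 4) and (-8, 2) with distance 2.2361

The closest pair is (-7, 4) and (-8, 2) with Euclidean distance 2.2361. For 4 points, brute-force pairwise comparison is shown above. For large n, the divide-and-conquer algorithm (sort by x, recurse on halves, check the dividing strip) achieves O(n log n).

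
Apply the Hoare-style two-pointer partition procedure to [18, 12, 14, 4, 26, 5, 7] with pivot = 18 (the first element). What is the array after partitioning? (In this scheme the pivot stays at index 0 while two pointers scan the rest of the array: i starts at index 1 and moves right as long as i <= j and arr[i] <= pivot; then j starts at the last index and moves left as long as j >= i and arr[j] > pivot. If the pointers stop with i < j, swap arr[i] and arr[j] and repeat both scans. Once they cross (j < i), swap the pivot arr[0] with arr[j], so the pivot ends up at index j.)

Hoare-style two-pointer partition with pivot = 18:

Initial array: [18, 12, 14, 4, 26, 5, 7]

Pointers start at i = 1, j = 6.
i stops at index 4 (arr[4]=26 > 18), j stops at index 6 (arr[6]=7 <= 18): swap arr[4] and arr[6], array becomes [18, 12, 14, 4, 7, 5, 26]
i ends at 6, j ends at 5: the pointers have crossed (j < i), so scanning stops.

Swap pivot arr[0] with arr[5] to place pivot at position 5: [5, 12, 14, 4, 7, 18, 26]
Pivot position: 5

After partitioning with pivot 18, the array becomes [5, 12, 14, 4, 7, 18, 26]. The pivot is placed at index 5. All elements to the left of the pivot are <= 18, and all elements to the right are > 18.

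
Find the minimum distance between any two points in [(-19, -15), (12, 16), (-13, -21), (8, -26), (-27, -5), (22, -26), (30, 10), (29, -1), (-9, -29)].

Computing all pairwise distances among 9 points:

d((-19, -15), (12, 16)) = 43.8406
d((-19, -15), (-13, -21)) = 8.4853 <-- minimum
d((-19, -15), (8, -26)) = 29.1548
d((-19, -15), (-27, -5)) = 12.8062
d((-19, -15), (22, -26)) = 42.45
d((-19, -15), (30, 10)) = 55.0091
d((-19, -15), (29, -1)) = 50.0
d((-19, -15), (-9, -29)) = 17.2047
d((12, 16), (-13, -21)) = 44.6542
d((12, 16), (8, -26)) = 42.19
d((12, 16), (-27, -5)) = 44.2945
d((12, 16), (22, -26)) = 43.1741
d((12, 16), (30, 10)) = 18.9737
d((12, 16), (29, -1)) = 24.0416
d((12, 16), (-9, -29)) = 49.6588
d((-13, -21), (8, -26)) = 21.587
d((-13, -21), (-27, -5)) = 21.2603
d((-13, -21), (22, -26)) = 35.3553
d((-13, -21), (30, 10)) = 53.0094
d((-13, -21), (29, -1)) = 46.5188
d((-13, -21), (-9, -29)) = 8.9443
d((8, -26), (-27, -5)) = 40.8167
d((8, -26), (22, -26)) = 14.0
d((8, -26), (30, 10)) = 42.19
d((8, -26), (29, -1)) = 32.6497
d((8, -26), (-9, -29)) = 17.2627
d((-27, -5), (22, -26)) = 53.3104
d((-27, -5), (30, 10)) = 58.9406
d((-27, -5), (29, -1)) = 56.1427
d((-27, -5), (-9, -29)) = 30.0
d((22, -26), (30, 10)) = 36.8782
d((22, -26), (29, -1)) = 25.9615
d((22, -26), (-9, -29)) = 31.1448
d((30, 10), (29, -1)) = 11.0454
d((30, 10), (-9, -29)) = 55.1543
d((29, -1), (-9, -29)) = 47.2017

Closest pair: (-19, -15) and (-13, -21) with distance 8.4853

The closest pair is (-19, -15) and (-13, -21) with Euclidean distance 8.4853. For 9 points, brute-force pairwise comparison is shown above. For large n, the divide-and-conquer algorithm (sort by x, recurse on halves, check the dividing strip) achieves O(n log n).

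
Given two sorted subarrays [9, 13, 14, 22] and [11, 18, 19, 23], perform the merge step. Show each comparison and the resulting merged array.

Merging process:

Compare 9 vs 11: take 9 from left. Merged: [9]
Compare 13 vs 11: take 11 from right. Merged: [9, 11]
Compare 13 vs 18: take 13 from left. Merged: [9, 11, 13]
Compare 14 vs 18: take 14 from left. Merged: [9, 11, 13, 14]
Compare 22 vs 18: take 18 from right. Merged: [9, 11, 13, 14, 18]
Compare 22 vs 19: take 19 from right. Merged: [9, 11, 13, 14, 18, 19]
Compare 22 vs 23: take 22 from left. Merged: [9, 11, 13, 14, 18, 19, 22]
Append remaining from right: [23]. Merged: [9, 11, 13, 14, 18, 19, 22, 23]

Final merged array: [9, 11, 13, 14, 18, 19, 22, 23]
Total comparisons: 7

The merged array is [9, 11, 13, 14, 18, 19, 22, 23], requiring 7 comparisons. The merge step runs in O(n) time where n is the total number of elements.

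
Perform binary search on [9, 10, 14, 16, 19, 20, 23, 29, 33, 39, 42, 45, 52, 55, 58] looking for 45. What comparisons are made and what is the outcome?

Binary search for 45 in [9, 10, 14, 16, 19, 20, 23, 29, 33, 39, 42, 45, 52, 55, 58]:

lo=0, hi=14, mid=7, arr[mid]=29 -> 29 < 45, search right half
lo=8, hi=14, mid=11, arr[mid]=45 -> Found target at index 11!

Binary search finds 45 at index 11 after 2 comparisons. The search repeatedly halves the search space by comparing with the middle element.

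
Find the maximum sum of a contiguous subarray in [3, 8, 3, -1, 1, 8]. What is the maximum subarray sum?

Using Kadane's algorithm on [3, 8, 3, -1, 1, 8]:

Scanning through the array:
Position 1 (value 8): max_ending_here = 11, max_so_far = 11
Position 2 (value 3): max_ending_here = 14, max_so_far = 14
Position 3 (value -1): max_ending_here = 13, max_so_far = 14
Position 4 (value 1): max_ending_here = 14, max_so_far = 14
Position 5 (value 8): max_ending_here = 22, max_so_far = 22

Maximum subarray: [3, 8, 3, -1, 1, 8]
Maximum sum: 22

The maximum subarray is [3, 8, 3, -1, 1, 8] with sum 22. This subarray runs from index 0 to index 5.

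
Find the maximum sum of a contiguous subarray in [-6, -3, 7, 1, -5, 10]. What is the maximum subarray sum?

Using Kadane's algorithm on [-6, -3, 7, 1, -5, 10]:

Scanning through the array:
Position 1 (value -3): max_ending_here = -3, max_so_far = -3
Position 2 (value 7): max_ending_here = 7, max_so_far = 7
Position 3 (value 1): max_ending_here = 8, max_so_far = 8
Position 4 (value -5): max_ending_here = 3, max_so_far = 8
Position 5 (value 10): max_ending_here = 13, max_so_far = 13

Maximum subarray: [7, 1, -5, 10]
Maximum sum: 13

The maximum subarray is [7, 1, -5, 10] with sum 13. This subarray runs from index 2 to index 5.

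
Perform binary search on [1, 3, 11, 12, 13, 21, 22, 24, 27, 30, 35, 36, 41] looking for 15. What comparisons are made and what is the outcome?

Binary search for 15 in [1, 3, 11, 12, 13, 21, 22, 24, 27, 30, 35, 36, 41]:

lo=0, hi=12, mid=6, arr[mid]=22 -> 22 > 15, search left half
lo=0, hi=5, mid=2, arr[mid]=11 -> 11 < 15, search right half
lo=3, hi=5, mid=4, arr[mid]=13 -> 13 < 15, search right half
lo=5, hi=5, mid=5, arr[mid]=21 -> 21 > 15, search left half
lo=5 > hi=4, target 15 not found

Binary search determines that 15 is not in the array after 4 comparisons. The search space was exhausted without finding the target.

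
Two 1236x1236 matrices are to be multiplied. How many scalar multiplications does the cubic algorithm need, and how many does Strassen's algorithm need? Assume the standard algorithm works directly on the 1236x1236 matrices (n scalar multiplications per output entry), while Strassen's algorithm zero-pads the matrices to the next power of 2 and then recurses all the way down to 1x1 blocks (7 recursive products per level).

Matrix multiplication for 1236x1236 matrices:

Strassen's algorithm requires power-of-2 dimensions. Pad 1236x1236 to 2048x2048 (next power of 2).

Standard algorithm: 1236^3 = 1888232256 multiplications
Strassen's algorithm: 7^(log2(2048)) = 7^11 = 1977326743 multiplications
Difference: 1888232256 - 1977326743 = -89094487 (Strassen uses MORE here due to padding overhead — for small or just-over-power-of-2 n, padding can outweigh the per-level savings)

Standard: 1888232256 multiplications (1236^3). Strassen: 1977326743 multiplications (7^11, after padding to 2048x2048). Strassen reduces 8 recursive multiplications to 7 at each level.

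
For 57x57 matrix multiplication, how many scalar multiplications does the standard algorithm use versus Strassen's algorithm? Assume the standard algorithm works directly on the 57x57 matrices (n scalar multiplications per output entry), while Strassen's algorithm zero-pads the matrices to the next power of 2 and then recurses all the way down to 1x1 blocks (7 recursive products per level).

Matrix multiplication for 57x57 matrices:

Strassen's algorithm requires power-of-2 dimensions. Pad 57x57 to 64x64 (next power of 2).

Standard algorithm: 57^3 = 185193 multiplications
Strassen's algorithm: 7^(log2(64)) = 7^6 = 117649 multiplications
Savings: 185193 - 117649 = 67544 multiplications

Standard: 185193 multiplications (57^3). Strassen: 117649 multiplications (7^6, after padding to 64x64). Strassen reduces 8 recursive multiplications to 7 at each level.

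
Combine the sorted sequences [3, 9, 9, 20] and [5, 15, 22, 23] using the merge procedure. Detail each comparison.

Merging process:

Compare 3 vs 5: take 3 from left. Merged: [3]
Compare 9 vs 5: take 5 from right. Merged: [3, 5]
Compare 9 vs 15: take 9 from left. Merged: [3, 5, 9]
Compare 9 vs 15: take 9 from left. Merged: [3, 5, 9, 9]
Compare 20 vs 15: take 15 from right. Merged: [3, 5, 9, 9, 15]
Compare 20 vs 22: take 20 from left. Merged: [3, 5, 9, 9, 15, 20]
Append remaining from right: [22, 23]. Merged: [3, 5, 9, 9, 15, 20, 22, 23]

Final merged array: [3, 5, 9, 9, 15, 20, 22, 23]
Total comparisons: 6

The merged array is [3, 5, 9, 9, 15, 20, 22, 23], requiring 6 comparisons. The merge step runs in O(n) time where n is the total number of elements.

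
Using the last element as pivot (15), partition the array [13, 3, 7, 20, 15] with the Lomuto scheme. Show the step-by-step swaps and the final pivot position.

Lomuto partition with pivot = 15:

Initial array: [13, 3, 7, 20, 15]

arr[0]=13 <= 15: swap with position 0, array becomes [13, 3, 7, 20, 15]
arr[1]=3 <= 15: swap with position 1, array becomes [13, 3, 7, 20, 15]
arr[2]=7 <= 15: swap with position 2, array becomes [13, 3, 7, 20, 15]
arr[3]=20 > 15: no swap

Place pivot at position 3: [13, 3, 7, 15, 20]
Pivot position: 3

After partitioning with pivot 15, the array becomes [13, 3, 7, 15, 20]. The pivot is placed at index 3. All elements to the left of the pivot are <= 15, and all elements to the right are > 15.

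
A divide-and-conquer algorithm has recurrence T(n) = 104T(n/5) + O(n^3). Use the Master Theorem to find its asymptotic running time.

Master Theorem for T(n) = 104T(n/5) + O(n^3):

a = 104, b = 5, c = 3
log_b(a) = log_5(104) = 2.8857

Case 3: c = 3 > log_5(104) = 2.8857
T(n) = O(n^3) = O(n^3)

For T(n) = 104T(n/5) + O(n^3): log_5(104) = 2.8857. This is Case 3 of the Master Theorem (c > log_b(a), work dominated by root), giving O(n^3).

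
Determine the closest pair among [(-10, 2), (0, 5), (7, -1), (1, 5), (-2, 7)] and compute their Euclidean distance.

Computing all pairwise distances among 5 points:

d((-10, 2), (0, 5)) = 10.4403
d((-10, 2), (7, -1)) = 17.2627
d((-10, 2), (1, 5)) = 11.4018
d((-10, 2), (-2, 7)) = 9.434
d((0, 5), (7, -1)) = 9.2195
d((0, 5), (1, 5)) = 1.0 <-- minimum
d((0, 5), (-2, 7)) = 2.8284
d((7, -1), (1, 5)) = 8.4853
d((7, -1), (-2, 7)) = 12.0416
d((1, 5), (-2, 7)) = 3.6056

Closest pair: (0, 5) and (1, 5) with distance 1.0

The closest pair is (0, 5) and (1, 5) with Euclidean distance 1.0. For 5 points, brute-force pairwise comparison is shown above. For large n, the divide-and-conquer algorithm (sort by x, recurse on halves, check the dividing strip) achieves O(n log n).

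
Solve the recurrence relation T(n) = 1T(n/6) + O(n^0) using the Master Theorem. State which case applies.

Master Theorem for T(n) = 1T(n/6) + O(n^0):

a = 1, b = 6, c = 0
log_b(a) = log_6(1) = 0.0000

Case 2: c = 0 = log_6(1) = 0.0000
T(n) = O(n^0 log n) = O(log n)

For T(n) = 1T(n/6) + O(n^0): log_6(1) = 0.0000. This is Case 2 of the Master Theorem (c = log_b(a), equal work at all levels), giving O(log n).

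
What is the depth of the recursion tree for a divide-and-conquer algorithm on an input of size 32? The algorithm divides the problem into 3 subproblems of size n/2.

For divide and conquer with division factor 2:

Problem sizes at each level:
Level 0: 32
Level 1: 16
Level 2: 8
Level 3: 4
Level 4: 2
Level 5: 1

The root is level 0 and the size-1 base case is level 5 (the tree spans levels 0 through 5, i.e. 6 levels counting the root), so the depth is the number of divisions: log_2(32) = 5

The recursion tree depth is log_2(32) = 5. At each level, the problem size is divided by 2, so it takes 5 divisions to reduce to a base case of size 1. The algorithm makes 3 recursive calls at each level.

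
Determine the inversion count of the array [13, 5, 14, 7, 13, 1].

Finding inversions in [13, 5, 14, 7, 13, 1]:

(0, 1): arr[0]=13 > arr[1]=5
(0, 3): arr[0]=13 > arr[3]=7
(0, 5): arr[0]=13 > arr[5]=1
(1, 5): arr[1]=5 > arr[5]=1
(2, 3): arr[2]=14 > arr[3]=7
(2, 4): arr[2]=14 > arr[4]=13
(2, 5): arr[2]=14 > arr[5]=1
(3, 5): arr[3]=7 > arr[5]=1
(4, 5): arr[4]=13 > arr[5]=1

Total inversions: 9

The array has 9 inversion(s): (0,1), (0,3), (0,5), (1,5), (2,3), (2,4), (2,5), (3,5), (4,5). Each pair (i,j) satisfies i < j and arr[i] > arr[j].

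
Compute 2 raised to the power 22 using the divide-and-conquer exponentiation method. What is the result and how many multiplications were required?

Computing 2^22 by squaring (build up from 2^1; each line after the first costs one multiplication):

2^1 = 2
2^2 = (2^1)^2 = 2^2 = 4
2^4 = (2^2)^2 = 4^2 = 16
2^5 = 2 * 2^4 = 2 * 16 = 32
2^10 = (2^5)^2 = 32^2 = 1024
2^11 = 2 * 2^10 = 2 * 1024 = 2048
2^22 = (2^11)^2 = 2048^2 = 4194304

Result: 4194304
Multiplications needed: 6 (6 lines after 2^1)

2^22 = 4194304. Using exponentiation by squaring, this requires 6 multiplications. The key idea: if the exponent is even, square the half-power; if odd, multiply by the base once.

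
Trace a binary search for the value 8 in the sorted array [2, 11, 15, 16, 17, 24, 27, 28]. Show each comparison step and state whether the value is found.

Binary search for 8 in [2, 11, 15, 16, 17, 24, 27, 28]:

lo=0, hi=7, mid=3, arr[mid]=16 -> 16 > 8, search left half
lo=0, hi=2, mid=1, arr[mid]=11 -> 11 > 8, search left half
lo=0, hi=0, mid=0, arr[mid]=2 -> 2 < 8, search right half
lo=1 > hi=0, target 8 not found

Binary search determines that 8 is not in the array after 3 comparisons. The search space was exhausted without finding the target.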